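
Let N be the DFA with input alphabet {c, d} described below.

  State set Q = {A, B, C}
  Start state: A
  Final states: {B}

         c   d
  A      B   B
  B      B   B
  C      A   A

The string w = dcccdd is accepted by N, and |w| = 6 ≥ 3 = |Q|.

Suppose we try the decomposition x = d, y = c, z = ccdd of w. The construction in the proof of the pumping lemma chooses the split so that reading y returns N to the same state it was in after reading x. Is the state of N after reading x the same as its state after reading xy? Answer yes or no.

Run of N on the first 2 characters of w = d c:
  step 0: A  (start)
  step 1: B  (read d: A→B)
  step 2: B  (read c: B→B)

After x (step 1): B. After xy (step 2): B.
They match, so y = c drives N around a cycle from B back to itself; pumping y any number of times keeps N in B before reading z, and xyⁱz ∈ L(N) for every i ≥ 0.

yes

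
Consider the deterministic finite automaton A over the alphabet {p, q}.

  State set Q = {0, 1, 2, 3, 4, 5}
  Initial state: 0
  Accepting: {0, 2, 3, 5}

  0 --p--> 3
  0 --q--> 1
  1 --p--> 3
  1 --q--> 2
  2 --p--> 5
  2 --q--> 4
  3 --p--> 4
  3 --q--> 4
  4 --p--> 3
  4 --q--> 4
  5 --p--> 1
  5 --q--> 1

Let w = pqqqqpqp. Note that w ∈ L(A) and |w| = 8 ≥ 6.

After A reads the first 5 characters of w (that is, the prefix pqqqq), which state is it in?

Run of A on the first 5 characters of w = p q q q q:
  step 0: 0  (start)
  step 1: 3  (read p: 0→3)
  step 2: 4  (read q: 3→4)
  step 3: 4  (read q: 4→4)
  step 4: 4  (read q: 4→4)
  step 5: 4  (read q: 4→4)

After reading 5 characters, A is in state 4.
(This kind of state-tracing is the core of the pumping-lemma construction: with 6 states, pigeonhole forces a repeat within the first 6 steps.)

4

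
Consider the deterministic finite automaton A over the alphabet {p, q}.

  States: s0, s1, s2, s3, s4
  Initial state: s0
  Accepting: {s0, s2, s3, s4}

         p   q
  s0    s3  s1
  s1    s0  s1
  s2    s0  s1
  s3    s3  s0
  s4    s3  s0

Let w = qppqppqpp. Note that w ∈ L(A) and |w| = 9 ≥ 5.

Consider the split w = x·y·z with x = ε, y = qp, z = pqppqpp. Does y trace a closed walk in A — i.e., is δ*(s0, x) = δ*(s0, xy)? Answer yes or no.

Run of A on the first 2 characters of w = q p:
  step 0: s0  (start)
  step 1: s1  (read q: s0→s1)
  step 2: s0  (read p: s1→s0)

After x (step 0): s0. After xy (step 2): s0.
They match, so y = qp drives A around a cycle from s0 back to itself; pumping y any number of times keeps A in s0 before reading z, and xyⁱz ∈ L(A) for every i ≥ 0.

yes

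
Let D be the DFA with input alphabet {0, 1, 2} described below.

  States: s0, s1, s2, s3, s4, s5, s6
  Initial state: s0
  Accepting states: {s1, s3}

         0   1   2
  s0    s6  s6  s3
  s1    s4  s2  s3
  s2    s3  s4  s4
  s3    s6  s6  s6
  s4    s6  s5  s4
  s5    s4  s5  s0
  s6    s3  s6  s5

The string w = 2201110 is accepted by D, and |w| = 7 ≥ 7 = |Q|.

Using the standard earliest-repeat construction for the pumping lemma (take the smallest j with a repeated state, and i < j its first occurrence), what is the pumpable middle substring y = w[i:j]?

State sequence: s0 -2-> s3 -2-> s6 -0-> s3 -1-> s6 -1-> s6 -1-> s6 -0-> s3
First repeat at step 3: s3 was already visited.

So i = 1, j = 3, giving x = w[0:1] = 2, y = w[1:3] = 20, z = w[3:7] = 1110.
Check: |xy| = 3 ≤ 7 and |y| = 2 ≥ 1. Reading y takes D from s3 back to s3, so every xyⁱz is accepted.
The DFA has 7 states, so the proof of the pumping lemma guarantees a repeated state among the first 7+1 visited; the segment between the two visits is the pumpable y.

20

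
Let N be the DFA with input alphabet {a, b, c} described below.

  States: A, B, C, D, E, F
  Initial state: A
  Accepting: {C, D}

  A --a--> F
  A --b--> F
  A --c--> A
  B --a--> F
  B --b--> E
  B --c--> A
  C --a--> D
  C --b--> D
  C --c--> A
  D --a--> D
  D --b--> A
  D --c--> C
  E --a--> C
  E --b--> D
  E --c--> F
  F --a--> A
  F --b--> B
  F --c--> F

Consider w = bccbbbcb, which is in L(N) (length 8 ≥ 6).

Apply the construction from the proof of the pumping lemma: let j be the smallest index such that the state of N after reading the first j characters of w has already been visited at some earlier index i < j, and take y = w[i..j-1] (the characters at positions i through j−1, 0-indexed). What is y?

State sequence: A -b-> F -c-> F -c-> F -b-> B -b-> E -b-> D -c-> C -b-> D
First repeat at step 2: F was already visited.

So i = 1, j = 2, giving x = w[0:1] = b, y = w[1:2] = c, z = w[2:8] = cbbbcb.
Check: |xy| = 2 ≤ 6 and |y| = 1 ≥ 1. Reading y takes N from F back to F, so every xyⁱz is accepted.

c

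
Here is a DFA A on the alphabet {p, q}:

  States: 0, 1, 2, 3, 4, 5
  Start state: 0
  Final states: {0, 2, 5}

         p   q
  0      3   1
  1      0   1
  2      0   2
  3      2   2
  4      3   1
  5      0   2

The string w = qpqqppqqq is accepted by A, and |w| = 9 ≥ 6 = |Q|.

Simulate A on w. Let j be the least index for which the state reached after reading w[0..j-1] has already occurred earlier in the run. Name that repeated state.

State sequence: 0 -q-> 1 -p-> 0 -q-> 1 -q-> 1 -p-> 0 -p-> 3 -q-> 2 -q-> 2 -q-> 2
First repeat at step 2: 0 was already visited.

The earliest repeat is at step j = 2: A is in 0, which it already visited at step i = 0.
With |Q| = 6, pigeonhole forces a state repeat no later than step 6; the substring read between the first and second visits to that state can be pumped.

0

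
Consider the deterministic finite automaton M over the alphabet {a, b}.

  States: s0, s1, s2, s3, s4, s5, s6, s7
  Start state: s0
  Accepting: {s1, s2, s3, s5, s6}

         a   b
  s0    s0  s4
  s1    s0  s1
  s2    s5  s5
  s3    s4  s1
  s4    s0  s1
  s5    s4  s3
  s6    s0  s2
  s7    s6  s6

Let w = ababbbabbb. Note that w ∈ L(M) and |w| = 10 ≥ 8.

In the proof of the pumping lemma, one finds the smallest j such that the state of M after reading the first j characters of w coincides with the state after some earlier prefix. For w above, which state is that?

Run of M on w = a b a b b b a b b b:
  step 0: s0  (start)
  step 1: s0  (read a: s0→s0)   ← first repeat (s0 seen earlier)
  step 2: s4  (read b: s0→s4)
  step 3: s0  (read a: s4→s0)
  step 4: s4  (read b: s0→s4)
  step 5: s1  (read b: s4→s1)
  step 6: s1  (read b: s1→s1)
  step 7: s0  (read a: s1→s0)
  step 8: s4  (read b: s0→s4)
  step 9: s1  (read b: s4→s1)
  step 10: s1  (read b: s1→s1)

The earliest repeat is at step j = 1: M is in s0, which it already visited at step i = 0.
Pumping length from the standard proof: p = 8 (the number of states). The repeated state found above gives |xy| = j ≤ 8 and |y| = j − i ≥ 1.

s0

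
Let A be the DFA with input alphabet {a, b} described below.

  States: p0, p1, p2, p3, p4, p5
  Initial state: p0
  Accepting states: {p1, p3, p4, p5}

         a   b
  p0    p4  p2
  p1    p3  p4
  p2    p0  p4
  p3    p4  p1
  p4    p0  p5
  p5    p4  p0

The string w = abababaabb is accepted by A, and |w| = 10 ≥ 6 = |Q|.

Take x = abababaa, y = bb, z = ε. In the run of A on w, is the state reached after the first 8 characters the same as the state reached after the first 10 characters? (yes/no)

State sequence: p0 -a-> p4 -b-> p5 -a-> p4 -b-> p5 -a-> p4 -b-> p5 -a-> p4 -a-> p0 -b-> p2 -b-> p4

After x (step 8): p0. After xy (step 10): p4.
They differ (p0 ≠ p4), so y is not a cycle from the state after x; this split is not the one the pumping-lemma construction produces, and pumping y need not keep the string in L(A).

no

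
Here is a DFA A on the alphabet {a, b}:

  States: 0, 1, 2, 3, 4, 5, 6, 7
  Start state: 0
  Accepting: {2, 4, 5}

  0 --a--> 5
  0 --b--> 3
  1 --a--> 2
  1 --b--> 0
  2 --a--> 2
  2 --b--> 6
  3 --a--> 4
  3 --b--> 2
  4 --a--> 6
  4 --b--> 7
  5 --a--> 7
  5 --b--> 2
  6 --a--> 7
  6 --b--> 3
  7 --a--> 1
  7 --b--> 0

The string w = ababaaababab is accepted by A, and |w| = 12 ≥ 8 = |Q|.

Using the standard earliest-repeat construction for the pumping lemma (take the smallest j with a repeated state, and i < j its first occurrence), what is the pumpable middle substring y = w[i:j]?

a

Run of A on w = a b a b a a a b a b a b:
  step 0: 0  (start)
  step 1: 5  (read a: 0→5)
  step 2: 2  (read b: 5→2)
  step 3: 2  (read a: 2→2)   ← first repeat (2 seen earlier)
  step 4: 6  (read b: 2→6)
  step 5: 7  (read a: 6→7)
  step 6: 1  (read a: 7→1)
  step 7: 2  (read a: 1→2)
  step 8: 6  (read b: 2→6)
  step 9: 7  (read a: 6→7)
  step 10: 0  (read b: 7→0)
  step 11: 5  (read a: 0→5)
  step 12: 2  (read b: 5→2)

So i = 2, j = 3, giving x = w[0:2] = ab, y = w[2:3] = a, z = w[3:12] = baaababab.
Check: |xy| = 3 ≤ 8 and |y| = 1 ≥ 1. Reading y takes A from 2 back to 2, so every xyⁱz is accepted.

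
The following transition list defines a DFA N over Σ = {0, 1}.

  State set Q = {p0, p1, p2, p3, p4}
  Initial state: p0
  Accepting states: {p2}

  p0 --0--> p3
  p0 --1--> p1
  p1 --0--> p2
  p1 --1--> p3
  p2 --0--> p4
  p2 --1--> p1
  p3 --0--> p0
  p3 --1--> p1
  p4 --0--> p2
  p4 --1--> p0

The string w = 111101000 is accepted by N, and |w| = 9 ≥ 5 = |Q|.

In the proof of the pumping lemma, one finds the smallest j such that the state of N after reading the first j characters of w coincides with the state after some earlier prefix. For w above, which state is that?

p1

Run of N on w = 1 1 1 1 0 1 0 0 0:
  step 0: p0  (start)
  step 1: p1  (read 1: p0→p1)
  step 2: p3  (read 1: p1→p3)
  step 3: p1  (read 1: p3→p1)   ← first repeat (p1 seen earlier)
  step 4: p3  (read 1: p1→p3)
  step 5: p0  (read 0: p3→p0)
  step 6: p1  (read 1: p0→p1)
  step 7: p2  (read 0: p1→p2)
  step 8: p4  (read 0: p2→p4)
  step 9: p2  (read 0: p4→p2)

The earliest repeat is at step j = 3: N is in p1, which it already visited at step i = 1.
Since N has 5 states, any run of length ≥ 5 visits 5+1 states, so by pigeonhole some state repeats within the first 5 steps — that repeat gives the pumpable loop.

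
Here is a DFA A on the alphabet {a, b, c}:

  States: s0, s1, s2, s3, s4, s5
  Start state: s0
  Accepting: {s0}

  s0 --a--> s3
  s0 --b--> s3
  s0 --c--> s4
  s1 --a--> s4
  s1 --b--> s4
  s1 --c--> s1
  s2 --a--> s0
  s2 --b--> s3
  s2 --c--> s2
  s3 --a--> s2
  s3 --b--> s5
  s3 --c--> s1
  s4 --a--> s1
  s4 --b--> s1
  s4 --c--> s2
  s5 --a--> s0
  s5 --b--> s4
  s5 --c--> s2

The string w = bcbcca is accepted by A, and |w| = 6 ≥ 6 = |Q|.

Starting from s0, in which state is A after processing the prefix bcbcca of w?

Run of A on the first 6 characters of w = b c b c c a:
  step 0: s0  (start)
  step 1: s3  (read b: s0→s3)
  step 2: s1  (read c: s3→s1)
  step 3: s4  (read b: s1→s4)
  step 4: s2  (read c: s4→s2)
  step 5: s2  (read c: s2→s2)
  step 6: s0  (read a: s2→s0)

After reading 6 characters, A is in state s0.

s0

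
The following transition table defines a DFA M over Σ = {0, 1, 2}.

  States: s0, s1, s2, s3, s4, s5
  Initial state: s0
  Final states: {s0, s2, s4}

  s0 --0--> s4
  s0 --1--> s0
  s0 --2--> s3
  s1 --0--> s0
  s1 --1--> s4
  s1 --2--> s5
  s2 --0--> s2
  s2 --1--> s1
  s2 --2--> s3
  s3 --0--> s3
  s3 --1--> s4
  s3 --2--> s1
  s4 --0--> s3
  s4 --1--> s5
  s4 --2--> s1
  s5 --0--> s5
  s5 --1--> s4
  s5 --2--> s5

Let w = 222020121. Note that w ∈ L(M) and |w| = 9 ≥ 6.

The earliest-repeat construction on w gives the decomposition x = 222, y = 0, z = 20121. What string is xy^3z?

22200020121

xy^3z = 222·0·0·0·20121 = 22200020121.
Reading y = 0 takes M from s5 back to s5, so after x·y·y·y the machine is still in s5, and z then leads to the accepting state s4. Hence 22200020121 ∈ L(M).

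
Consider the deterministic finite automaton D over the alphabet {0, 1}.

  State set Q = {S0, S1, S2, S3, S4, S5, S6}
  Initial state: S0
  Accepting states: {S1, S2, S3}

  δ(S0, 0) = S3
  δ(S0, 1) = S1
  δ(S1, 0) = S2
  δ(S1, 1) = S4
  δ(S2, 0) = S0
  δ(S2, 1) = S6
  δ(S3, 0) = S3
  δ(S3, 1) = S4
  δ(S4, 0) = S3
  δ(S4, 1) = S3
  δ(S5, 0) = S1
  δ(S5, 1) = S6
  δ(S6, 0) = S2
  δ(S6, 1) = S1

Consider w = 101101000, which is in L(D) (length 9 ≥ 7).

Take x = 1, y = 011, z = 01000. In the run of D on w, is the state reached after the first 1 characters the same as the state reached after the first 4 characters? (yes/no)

Run of D on the first 4 characters of w = 1 0 1 1:
  step 0: S0  (start)
  step 1: S1  (read 1: S0→S1)
  step 2: S2  (read 0: S1→S2)
  step 3: S6  (read 1: S2→S6)
  step 4: S1  (read 1: S6→S1)

After x (step 1): S1. After xy (step 4): S1.
They match, so y = 011 drives D around a cycle from S1 back to itself; pumping y any number of times keeps D in S1 before reading z, and xyⁱz ∈ L(D) for every i ≥ 0.

yes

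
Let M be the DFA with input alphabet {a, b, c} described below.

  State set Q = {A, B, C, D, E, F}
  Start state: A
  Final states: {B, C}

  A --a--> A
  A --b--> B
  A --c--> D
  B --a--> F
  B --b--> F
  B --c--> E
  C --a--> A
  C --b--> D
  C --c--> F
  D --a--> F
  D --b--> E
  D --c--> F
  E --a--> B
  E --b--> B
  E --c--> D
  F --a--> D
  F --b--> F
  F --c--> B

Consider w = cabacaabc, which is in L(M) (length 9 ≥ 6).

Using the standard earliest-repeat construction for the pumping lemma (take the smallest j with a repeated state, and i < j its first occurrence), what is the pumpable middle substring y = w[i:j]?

State sequence: A -c-> D -a-> F -b-> F -a-> D -c-> F -a-> D -a-> F -b-> F -c-> B
First repeat at step 3: F was already visited.

So i = 2, j = 3, giving x = w[0:2] = ca, y = w[2:3] = b, z = w[3:9] = acaabc.
Check: |xy| = 3 ≤ 6 and |y| = 1 ≥ 1. Reading y takes M from F back to F, so every xyⁱz is accepted.

b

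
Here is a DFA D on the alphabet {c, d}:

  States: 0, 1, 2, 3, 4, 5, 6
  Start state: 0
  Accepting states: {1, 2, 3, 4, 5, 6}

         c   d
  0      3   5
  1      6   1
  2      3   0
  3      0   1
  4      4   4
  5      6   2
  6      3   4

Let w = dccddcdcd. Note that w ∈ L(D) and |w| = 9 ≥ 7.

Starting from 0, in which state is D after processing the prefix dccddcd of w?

4

State sequence: 0 -d-> 5 -c-> 6 -c-> 3 -d-> 1 -d-> 1 -c-> 6 -d-> 4

After reading 7 characters, D is in state 4.
(This kind of state-tracing is the core of the pumping-lemma construction: with 7 states, pigeonhole forces a repeat within the first 7 steps.)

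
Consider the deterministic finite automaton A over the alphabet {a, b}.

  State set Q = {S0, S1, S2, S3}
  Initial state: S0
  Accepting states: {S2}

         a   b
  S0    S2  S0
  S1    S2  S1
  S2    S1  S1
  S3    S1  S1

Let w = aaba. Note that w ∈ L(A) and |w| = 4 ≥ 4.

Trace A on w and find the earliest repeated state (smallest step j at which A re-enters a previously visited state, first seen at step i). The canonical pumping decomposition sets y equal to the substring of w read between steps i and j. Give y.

b

State sequence: S0 -a-> S2 -a-> S1 -b-> S1 -a-> S2
First repeat at step 3: S1 was already visited.

So i = 2, j = 3, giving x = w[0:2] = aa, y = w[2:3] = b, z = w[3:4] = a.
Check: |xy| = 3 ≤ 4 and |y| = 1 ≥ 1. Reading y takes A from S1 back to S1, so every xyⁱz is accepted.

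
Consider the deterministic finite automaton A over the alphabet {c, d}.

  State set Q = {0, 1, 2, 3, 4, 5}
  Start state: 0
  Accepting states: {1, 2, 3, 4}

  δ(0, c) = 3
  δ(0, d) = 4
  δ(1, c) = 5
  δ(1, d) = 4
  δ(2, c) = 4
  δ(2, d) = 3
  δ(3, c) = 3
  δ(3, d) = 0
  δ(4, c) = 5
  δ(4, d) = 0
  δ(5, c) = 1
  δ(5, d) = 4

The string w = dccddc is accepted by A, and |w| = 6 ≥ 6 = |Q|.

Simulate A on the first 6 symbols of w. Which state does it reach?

Run of A on the first 6 characters of w = d c c d d c:
  step 0: 0  (start)
  step 1: 4  (read d: 0→4)
  step 2: 5  (read c: 4→5)
  step 3: 1  (read c: 5→1)
  step 4: 4  (read d: 1→4)
  step 5: 0  (read d: 4→0)
  step 6: 3  (read c: 0→3)

After reading 6 characters, A is in state 3.

3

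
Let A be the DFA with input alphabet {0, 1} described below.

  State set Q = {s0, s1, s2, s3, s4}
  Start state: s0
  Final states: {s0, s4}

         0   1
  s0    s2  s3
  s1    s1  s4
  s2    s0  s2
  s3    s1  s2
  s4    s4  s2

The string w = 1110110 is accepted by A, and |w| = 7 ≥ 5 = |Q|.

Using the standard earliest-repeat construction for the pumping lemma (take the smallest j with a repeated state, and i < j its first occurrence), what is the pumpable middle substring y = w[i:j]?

State sequence: s0 -1-> s3 -1-> s2 -1-> s2 -0-> s0 -1-> s3 -1-> s2 -0-> s0
First repeat at step 3: s2 was already visited.

So i = 2, j = 3, giving x = w[0:2] = 11, y = w[2:3] = 1, z = w[3:7] = 0110.
Check: |xy| = 3 ≤ 5 and |y| = 1 ≥ 1. Reading y takes A from s2 back to s2, so every xyⁱz is accepted.
The DFA has 5 states, so the proof of the pumping lemma guarantees a repeated state among the first 5+1 visited; the segment between the two visits is the pumpable y.

1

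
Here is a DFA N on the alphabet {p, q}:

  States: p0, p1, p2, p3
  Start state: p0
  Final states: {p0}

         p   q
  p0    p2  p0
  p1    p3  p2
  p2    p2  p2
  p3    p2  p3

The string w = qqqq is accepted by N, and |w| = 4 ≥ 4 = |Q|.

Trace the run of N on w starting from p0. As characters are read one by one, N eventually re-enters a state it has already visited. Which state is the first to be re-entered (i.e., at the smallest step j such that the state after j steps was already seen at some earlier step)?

Run of N on w = q q q q:
  step 0: p0  (start)
  step 1: p0  (read q: p0→p0)   ← first repeat (p0 seen earlier)
  step 2: p0  (read q: p0→p0)
  step 3: p0  (read q: p0→p0)
  step 4: p0  (read q: p0→p0)

The earliest repeat is at step j = 1: N is in p0, which it already visited at step i = 0.
Since N has 4 states, any run of length ≥ 4 visits 4+1 states, so by pigeonhole some state repeats within the first 4 steps — that repeat gives the pumpable loop.

p0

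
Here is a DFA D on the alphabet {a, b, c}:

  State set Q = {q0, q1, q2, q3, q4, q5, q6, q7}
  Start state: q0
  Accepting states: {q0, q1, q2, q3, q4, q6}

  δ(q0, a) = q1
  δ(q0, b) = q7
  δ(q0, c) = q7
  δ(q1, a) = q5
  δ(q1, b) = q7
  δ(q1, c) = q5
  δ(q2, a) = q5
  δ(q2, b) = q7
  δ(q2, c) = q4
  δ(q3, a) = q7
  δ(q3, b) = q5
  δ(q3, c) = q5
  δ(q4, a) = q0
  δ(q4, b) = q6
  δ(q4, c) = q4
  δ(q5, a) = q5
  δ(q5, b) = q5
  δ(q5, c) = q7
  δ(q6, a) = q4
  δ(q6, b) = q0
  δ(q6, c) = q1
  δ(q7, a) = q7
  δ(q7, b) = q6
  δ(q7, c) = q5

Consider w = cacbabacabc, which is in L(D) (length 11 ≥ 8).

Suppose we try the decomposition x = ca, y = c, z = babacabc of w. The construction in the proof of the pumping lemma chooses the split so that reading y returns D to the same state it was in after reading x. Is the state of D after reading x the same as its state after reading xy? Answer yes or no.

no

Run of D on the first 3 characters of w = c a c:
  step 0: q0  (start)
  step 1: q7  (read c: q0→q7)
  step 2: q7  (read a: q7→q7)
  step 3: q5  (read c: q7→q5)

After x (step 2): q7. After xy (step 3): q5.
They differ (q7 ≠ q5), so y is not a cycle from the state after x; this split is not the one the pumping-lemma construction produces, and pumping y need not keep the string in L(D).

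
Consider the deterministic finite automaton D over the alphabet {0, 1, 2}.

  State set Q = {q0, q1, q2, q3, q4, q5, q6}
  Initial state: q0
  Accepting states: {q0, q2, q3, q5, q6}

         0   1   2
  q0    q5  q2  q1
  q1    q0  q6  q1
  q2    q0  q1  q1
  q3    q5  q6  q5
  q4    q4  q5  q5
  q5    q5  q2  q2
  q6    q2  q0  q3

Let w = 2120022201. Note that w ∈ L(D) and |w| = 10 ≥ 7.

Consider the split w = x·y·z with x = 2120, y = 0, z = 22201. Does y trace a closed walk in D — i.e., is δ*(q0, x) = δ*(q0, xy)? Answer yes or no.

Run of D on the first 5 characters of w = 2 1 2 0 0:
  step 0: q0  (start)
  step 1: q1  (read 2: q0→q1)
  step 2: q6  (read 1: q1→q6)
  step 3: q3  (read 2: q6→q3)
  step 4: q5  (read 0: q3→q5)
  step 5: q5  (read 0: q5→q5)

After x (step 4): q5. After xy (step 5): q5.
They match, so y = 0 drives D around a cycle from q5 back to itself; pumping y any number of times keeps D in q5 before reading z, and xyⁱz ∈ L(D) for every i ≥ 0.

yes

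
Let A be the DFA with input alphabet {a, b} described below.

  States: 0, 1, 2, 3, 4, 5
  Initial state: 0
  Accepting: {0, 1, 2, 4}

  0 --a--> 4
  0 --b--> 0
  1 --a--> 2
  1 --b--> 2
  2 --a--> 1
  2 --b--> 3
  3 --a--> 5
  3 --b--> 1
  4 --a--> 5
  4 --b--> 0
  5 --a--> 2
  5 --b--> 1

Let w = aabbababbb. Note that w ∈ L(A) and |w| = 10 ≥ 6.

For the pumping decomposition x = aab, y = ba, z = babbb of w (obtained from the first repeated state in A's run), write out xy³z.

xy^3z = aab·ba·ba·ba·babbb = aabbababababbb.
Reading y = ba takes A from 1 back to 1, so after x·y·y·y the machine is still in 1, and z then leads to the accepting state 1. Hence aabbababababbb ∈ L(A).

aabbababababbb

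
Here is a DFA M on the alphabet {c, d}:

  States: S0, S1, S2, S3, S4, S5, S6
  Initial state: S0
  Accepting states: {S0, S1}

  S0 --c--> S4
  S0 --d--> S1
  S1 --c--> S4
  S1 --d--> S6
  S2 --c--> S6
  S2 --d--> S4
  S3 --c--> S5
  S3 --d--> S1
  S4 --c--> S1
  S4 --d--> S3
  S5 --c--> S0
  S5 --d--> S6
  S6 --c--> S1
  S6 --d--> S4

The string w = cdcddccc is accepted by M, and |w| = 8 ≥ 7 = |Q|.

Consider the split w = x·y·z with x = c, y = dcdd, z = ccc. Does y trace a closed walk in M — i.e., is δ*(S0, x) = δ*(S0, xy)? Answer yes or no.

Run of M on the first 5 characters of w = c d c d d:
  step 0: S0  (start)
  step 1: S4  (read c: S0→S4)
  step 2: S3  (read d: S4→S3)
  step 3: S5  (read c: S3→S5)
  step 4: S6  (read d: S5→S6)
  step 5: S4  (read d: S6→S4)

After x (step 1): S4. After xy (step 5): S4.
They match, so y = dcdd drives M around a cycle from S4 back to itself; pumping y any number of times keeps M in S4 before reading z, and xyⁱz ∈ L(M) for every i ≥ 0.

yes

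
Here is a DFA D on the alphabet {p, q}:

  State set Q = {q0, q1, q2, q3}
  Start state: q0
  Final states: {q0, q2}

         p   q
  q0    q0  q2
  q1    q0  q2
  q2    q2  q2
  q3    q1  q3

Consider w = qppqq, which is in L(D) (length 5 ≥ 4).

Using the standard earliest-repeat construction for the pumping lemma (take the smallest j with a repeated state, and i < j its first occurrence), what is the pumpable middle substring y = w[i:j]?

p

State sequence: q0 -q-> q2 -p-> q2 -p-> q2 -q-> q2 -q-> q2
First repeat at step 2: q2 was already visited.

So i = 1, j = 2, giving x = w[0:1] = q, y = w[1:2] = p, z = w[2:5] = pqq.
Check: |xy| = 2 ≤ 4 and |y| = 1 ≥ 1. Reading y takes D from q2 back to q2, so every xyⁱz is accepted.
Pumping length from the standard proof: p = 4 (the number of states). The repeated state found above gives |xy| = j ≤ 4 and |y| = j − i ≥ 1.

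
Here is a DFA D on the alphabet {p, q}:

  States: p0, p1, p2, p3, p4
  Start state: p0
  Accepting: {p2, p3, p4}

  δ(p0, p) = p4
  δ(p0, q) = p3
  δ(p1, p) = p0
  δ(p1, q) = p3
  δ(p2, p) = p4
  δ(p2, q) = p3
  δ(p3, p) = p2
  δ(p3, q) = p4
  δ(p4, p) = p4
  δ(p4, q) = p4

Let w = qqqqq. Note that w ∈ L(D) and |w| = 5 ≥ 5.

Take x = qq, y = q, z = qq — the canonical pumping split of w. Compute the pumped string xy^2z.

qqqqqq

xy^2z = qq·q·q·qq = qqqqqq.
Reading y = q takes D from p4 back to p4, so after x·y·y the machine is still in p4, and z then leads to the accepting state p4. Hence qqqqqq ∈ L(D).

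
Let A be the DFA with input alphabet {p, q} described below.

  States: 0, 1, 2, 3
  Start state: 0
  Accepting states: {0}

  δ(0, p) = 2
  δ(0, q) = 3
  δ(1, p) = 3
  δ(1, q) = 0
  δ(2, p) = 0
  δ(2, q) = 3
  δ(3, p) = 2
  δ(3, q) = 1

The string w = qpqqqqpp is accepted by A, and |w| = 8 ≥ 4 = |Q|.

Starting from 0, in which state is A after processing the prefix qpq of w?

3

State sequence: 0 -q-> 3 -p-> 2 -q-> 3

After reading 3 characters, A is in state 3.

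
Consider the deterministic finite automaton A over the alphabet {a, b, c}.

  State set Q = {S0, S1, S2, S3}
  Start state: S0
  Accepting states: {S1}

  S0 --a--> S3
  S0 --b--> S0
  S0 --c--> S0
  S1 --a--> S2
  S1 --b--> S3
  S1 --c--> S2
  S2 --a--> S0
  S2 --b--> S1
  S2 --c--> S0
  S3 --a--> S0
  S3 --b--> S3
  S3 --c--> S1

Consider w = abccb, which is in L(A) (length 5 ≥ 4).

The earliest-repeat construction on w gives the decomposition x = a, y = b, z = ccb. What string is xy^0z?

accb

xy⁰z = xz = a·ccb = accb.
Reading y = b takes A from S3 back to S3, so after x the machine is still in S3, and z then leads to the accepting state S1. Hence accb ∈ L(A).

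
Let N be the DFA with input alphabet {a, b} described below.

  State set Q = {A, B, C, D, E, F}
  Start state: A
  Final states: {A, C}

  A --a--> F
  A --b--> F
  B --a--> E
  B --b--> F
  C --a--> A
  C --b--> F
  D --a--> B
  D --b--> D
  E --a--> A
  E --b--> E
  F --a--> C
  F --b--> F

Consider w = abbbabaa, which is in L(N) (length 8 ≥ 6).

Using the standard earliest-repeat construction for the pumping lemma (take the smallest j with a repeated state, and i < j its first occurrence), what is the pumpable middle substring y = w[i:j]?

b

Run of N on w = a b b b a b a a:
  step 0: A  (start)
  step 1: F  (read a: A→F)
  step 2: F  (read b: F→F)   ← first repeat (F seen earlier)
  step 3: F  (read b: F→F)
  step 4: F  (read b: F→F)
  step 5: C  (read a: F→C)
  step 6: F  (read b: C→F)
  step 7: C  (read a: F→C)
  step 8: A  (read a: C→A)

So i = 1, j = 2, giving x = w[0:1] = a, y = w[1:2] = b, z = w[2:8] = bbabaa.
Check: |xy| = 2 ≤ 6 and |y| = 1 ≥ 1. Reading y takes N from F back to F, so every xyⁱz is accepted.
Pumping length from the standard proof: p = 6 (the number of states). The repeated state found above gives |xy| = j ≤ 6 and |y| = j − i ≥ 1.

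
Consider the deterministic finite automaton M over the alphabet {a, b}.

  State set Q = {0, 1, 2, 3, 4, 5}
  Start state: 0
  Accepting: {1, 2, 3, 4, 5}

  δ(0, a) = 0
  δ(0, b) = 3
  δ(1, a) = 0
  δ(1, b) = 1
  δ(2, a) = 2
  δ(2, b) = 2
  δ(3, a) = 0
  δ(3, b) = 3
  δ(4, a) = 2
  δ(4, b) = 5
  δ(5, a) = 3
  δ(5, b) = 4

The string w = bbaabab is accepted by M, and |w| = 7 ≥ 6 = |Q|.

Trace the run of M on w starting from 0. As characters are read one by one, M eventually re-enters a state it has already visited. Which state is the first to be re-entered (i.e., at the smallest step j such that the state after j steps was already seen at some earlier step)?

State sequence: 0 -b-> 3 -b-> 3 -a-> 0 -a-> 0 -b-> 3 -a-> 0 -b-> 3
First repeat at step 2: 3 was already visited.

The earliest repeat is at step j = 2: M is in 3, which it already visited at step i = 1.

3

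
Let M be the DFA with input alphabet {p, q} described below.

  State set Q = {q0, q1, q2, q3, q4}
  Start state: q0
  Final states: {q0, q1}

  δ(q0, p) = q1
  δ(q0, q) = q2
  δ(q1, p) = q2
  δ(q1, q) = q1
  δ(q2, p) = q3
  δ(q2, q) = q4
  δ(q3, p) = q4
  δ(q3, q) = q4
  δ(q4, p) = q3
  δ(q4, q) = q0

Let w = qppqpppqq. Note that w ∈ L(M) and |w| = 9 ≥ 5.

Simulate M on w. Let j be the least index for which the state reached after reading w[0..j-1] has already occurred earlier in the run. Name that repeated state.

State sequence: q0 -q-> q2 -p-> q3 -p-> q4 -q-> q0 -p-> q1 -p-> q2 -p-> q3 -q-> q4 -q-> q0
First repeat at step 4: q0 was already visited.

The earliest repeat is at step j = 4: M is in q0, which it already visited at step i = 0.

q0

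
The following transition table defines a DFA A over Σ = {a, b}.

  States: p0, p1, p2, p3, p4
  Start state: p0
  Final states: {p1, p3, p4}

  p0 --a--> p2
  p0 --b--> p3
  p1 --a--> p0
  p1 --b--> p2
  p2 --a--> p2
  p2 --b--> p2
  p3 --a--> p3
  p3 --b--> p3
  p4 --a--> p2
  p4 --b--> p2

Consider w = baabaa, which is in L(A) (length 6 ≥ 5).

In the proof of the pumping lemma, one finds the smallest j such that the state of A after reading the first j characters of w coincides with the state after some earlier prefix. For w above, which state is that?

p3

State sequence: p0 -b-> p3 -a-> p3 -a-> p3 -b-> p3 -a-> p3 -a-> p3
First repeat at step 2: p3 was already visited.

The earliest repeat is at step j = 2: A is in p3, which it already visited at step i = 1.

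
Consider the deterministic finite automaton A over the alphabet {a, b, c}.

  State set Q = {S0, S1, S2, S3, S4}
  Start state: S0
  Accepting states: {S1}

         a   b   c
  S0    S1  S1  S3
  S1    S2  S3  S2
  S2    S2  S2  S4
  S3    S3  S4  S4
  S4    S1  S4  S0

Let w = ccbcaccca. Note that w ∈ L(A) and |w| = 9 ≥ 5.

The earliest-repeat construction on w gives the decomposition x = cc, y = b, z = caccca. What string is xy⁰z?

cccaccca

xy⁰z = xz = cc·caccca = cccaccca.
Reading y = b takes A from S4 back to S4, so after x the machine is still in S4, and z then leads to the accepting state S1. Hence cccaccca ∈ L(A).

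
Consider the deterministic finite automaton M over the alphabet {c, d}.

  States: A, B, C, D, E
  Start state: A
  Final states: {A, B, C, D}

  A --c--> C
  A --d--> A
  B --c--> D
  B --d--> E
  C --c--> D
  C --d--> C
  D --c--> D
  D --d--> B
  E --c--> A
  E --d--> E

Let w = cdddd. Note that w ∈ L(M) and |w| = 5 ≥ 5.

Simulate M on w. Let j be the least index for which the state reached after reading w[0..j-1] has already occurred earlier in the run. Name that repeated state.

C

Run of M on w = c d d d d:
  step 0: A  (start)
  step 1: C  (read c: A→C)
  step 2: C  (read d: C→C)   ← first repeat (C seen earlier)
  step 3: C  (read d: C→C)
  step 4: C  (read d: C→C)
  step 5: C  (read d: C→C)

The earliest repeat is at step j = 2: M is in C, which it already visited at step i = 1.
With |Q| = 5, pigeonhole forces a state repeat no later than step 5; the substring read between the first and second visits to that state can be pumped.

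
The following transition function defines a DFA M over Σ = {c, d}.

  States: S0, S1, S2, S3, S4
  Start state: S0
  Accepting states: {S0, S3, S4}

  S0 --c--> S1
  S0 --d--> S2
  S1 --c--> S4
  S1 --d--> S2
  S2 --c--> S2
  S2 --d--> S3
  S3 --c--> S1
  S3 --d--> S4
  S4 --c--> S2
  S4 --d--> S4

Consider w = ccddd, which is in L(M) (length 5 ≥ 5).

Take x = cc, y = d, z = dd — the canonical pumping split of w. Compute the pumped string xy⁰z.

xy⁰z = xz = cc·dd = ccdd.
Reading y = d takes M from S4 back to S4, so after x the machine is still in S4, and z then leads to the accepting state S4. Hence ccdd ∈ L(M).

ccdd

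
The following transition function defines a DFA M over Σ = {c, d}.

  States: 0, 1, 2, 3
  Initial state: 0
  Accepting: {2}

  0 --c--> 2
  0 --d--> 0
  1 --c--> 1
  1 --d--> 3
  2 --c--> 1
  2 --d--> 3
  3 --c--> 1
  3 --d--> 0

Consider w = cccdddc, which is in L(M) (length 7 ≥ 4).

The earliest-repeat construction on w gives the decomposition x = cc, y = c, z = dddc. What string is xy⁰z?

xy⁰z = xz = cc·dddc = ccdddc.
Reading y = c takes M from 1 back to 1, so after x the machine is still in 1, and z then leads to the accepting state 2. Hence ccdddc ∈ L(M).

ccdddc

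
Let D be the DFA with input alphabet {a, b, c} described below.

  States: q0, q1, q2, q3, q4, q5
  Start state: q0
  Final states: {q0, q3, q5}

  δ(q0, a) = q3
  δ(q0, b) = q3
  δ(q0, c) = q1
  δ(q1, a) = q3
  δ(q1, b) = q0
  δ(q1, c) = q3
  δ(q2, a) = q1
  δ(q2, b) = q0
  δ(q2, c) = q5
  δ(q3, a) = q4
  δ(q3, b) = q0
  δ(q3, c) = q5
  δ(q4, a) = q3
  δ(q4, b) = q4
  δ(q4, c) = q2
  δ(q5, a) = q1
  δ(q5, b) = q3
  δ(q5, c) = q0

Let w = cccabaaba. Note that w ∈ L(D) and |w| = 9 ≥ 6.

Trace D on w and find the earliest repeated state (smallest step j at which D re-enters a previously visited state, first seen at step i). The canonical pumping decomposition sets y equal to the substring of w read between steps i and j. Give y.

Run of D on w = c c c a b a a b a:
  step 0: q0  (start)
  step 1: q1  (read c: q0→q1)
  step 2: q3  (read c: q1→q3)
  step 3: q5  (read c: q3→q5)
  step 4: q1  (read a: q5→q1)   ← first repeat (q1 seen earlier)
  step 5: q0  (read b: q1→q0)
  step 6: q3  (read a: q0→q3)
  step 7: q4  (read a: q3→q4)
  step 8: q4  (read b: q4→q4)
  step 9: q3  (read a: q4→q3)

So i = 1, j = 4, giving x = w[0:1] = c, y = w[1:4] = cca, z = w[4:9] = baaba.
Check: |xy| = 4 ≤ 6 and |y| = 3 ≥ 1. Reading y takes D from q1 back to q1, so every xyⁱz is accepted.

cca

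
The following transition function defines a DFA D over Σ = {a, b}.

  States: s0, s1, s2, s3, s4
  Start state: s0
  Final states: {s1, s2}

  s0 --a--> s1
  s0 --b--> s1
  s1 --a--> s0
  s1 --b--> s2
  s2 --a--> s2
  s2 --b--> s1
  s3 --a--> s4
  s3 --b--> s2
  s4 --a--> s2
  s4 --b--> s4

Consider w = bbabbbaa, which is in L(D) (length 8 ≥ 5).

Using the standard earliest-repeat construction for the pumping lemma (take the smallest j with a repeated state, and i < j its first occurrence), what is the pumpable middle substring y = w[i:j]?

a

State sequence: s0 -b-> s1 -b-> s2 -a-> s2 -b-> s1 -b-> s2 -b-> s1 -a-> s0 -a-> s1
First repeat at step 3: s2 was already visited.

So i = 2, j = 3, giving x = w[0:2] = bb, y = w[2:3] = a, z = w[3:8] = bbbaa.
Check: |xy| = 3 ≤ 5 and |y| = 1 ≥ 1. Reading y takes D from s2 back to s2, so every xyⁱz is accepted.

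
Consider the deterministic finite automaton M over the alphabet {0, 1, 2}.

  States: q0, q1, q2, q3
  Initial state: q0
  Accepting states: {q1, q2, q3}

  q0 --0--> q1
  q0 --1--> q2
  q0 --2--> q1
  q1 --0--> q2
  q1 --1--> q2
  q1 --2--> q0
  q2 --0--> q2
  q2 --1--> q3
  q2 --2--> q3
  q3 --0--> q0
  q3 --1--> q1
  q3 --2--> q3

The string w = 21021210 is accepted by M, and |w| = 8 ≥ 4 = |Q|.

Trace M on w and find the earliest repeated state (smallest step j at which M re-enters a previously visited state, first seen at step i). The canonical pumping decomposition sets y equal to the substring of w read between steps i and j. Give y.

State sequence: q0 -2-> q1 -1-> q2 -0-> q2 -2-> q3 -1-> q1 -2-> q0 -1-> q2 -0-> q2
First repeat at step 3: q2 was already visited.

So i = 2, j = 3, giving x = w[0:2] = 21, y = w[2:3] = 0, z = w[3:8] = 21210.
Check: |xy| = 3 ≤ 4 and |y| = 1 ≥ 1. Reading y takes M from q2 back to q2, so every xyⁱz is accepted.
The DFA has 4 states, so the proof of the pumping lemma guarantees a repeated state among the first 4+1 visited; the segment between the two visits is the pumpable y.

0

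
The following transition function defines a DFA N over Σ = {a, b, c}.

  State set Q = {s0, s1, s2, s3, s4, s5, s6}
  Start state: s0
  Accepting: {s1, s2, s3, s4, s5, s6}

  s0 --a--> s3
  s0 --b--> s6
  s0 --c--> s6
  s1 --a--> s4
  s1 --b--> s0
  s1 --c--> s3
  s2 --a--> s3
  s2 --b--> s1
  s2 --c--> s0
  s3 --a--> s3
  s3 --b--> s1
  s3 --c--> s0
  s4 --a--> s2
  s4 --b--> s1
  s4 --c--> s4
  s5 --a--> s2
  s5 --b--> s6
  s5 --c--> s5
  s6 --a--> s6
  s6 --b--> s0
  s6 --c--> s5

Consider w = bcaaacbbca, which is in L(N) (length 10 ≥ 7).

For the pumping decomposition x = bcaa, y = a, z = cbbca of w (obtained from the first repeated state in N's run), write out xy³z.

bcaaaaacbbca

xy^3z = bcaa·a·a·a·cbbca = bcaaaaacbbca.
Reading y = a takes N from s3 back to s3, so after x·y·y·y the machine is still in s3, and z then leads to the accepting state s6. Hence bcaaaaacbbca ∈ L(N).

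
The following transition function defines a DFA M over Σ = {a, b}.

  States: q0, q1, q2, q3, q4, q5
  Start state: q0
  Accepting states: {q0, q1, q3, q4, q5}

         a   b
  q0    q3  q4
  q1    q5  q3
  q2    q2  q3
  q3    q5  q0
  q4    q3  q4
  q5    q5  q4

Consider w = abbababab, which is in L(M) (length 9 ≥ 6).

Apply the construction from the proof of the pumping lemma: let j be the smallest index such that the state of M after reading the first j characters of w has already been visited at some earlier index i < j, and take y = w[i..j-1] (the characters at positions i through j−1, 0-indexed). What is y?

ab

Run of M on w = a b b a b a b a b:
  step 0: q0  (start)
  step 1: q3  (read a: q0→q3)
  step 2: q0  (read b: q3→q0)   ← first repeat (q0 seen earlier)
  step 3: q4  (read b: q0→q4)
  step 4: q3  (read a: q4→q3)
  step 5: q0  (read b: q3→q0)
  step 6: q3  (read a: q0→q3)
  step 7: q0  (read b: q3→q0)
  step 8: q3  (read a: q0→q3)
  step 9: q0  (read b: q3→q0)

So i = 0, j = 2, giving x = w[0:0] = ε, y = w[0:2] = ab, z = w[2:9] = bababab.
Check: |xy| = 2 ≤ 6 and |y| = 2 ≥ 1. Reading y takes M from q0 back to q0, so every xyⁱz is accepted.
With |Q| = 6, pigeonhole forces a state repeat no later than step 6; the substring read between the first and second visits to that state can be pumped.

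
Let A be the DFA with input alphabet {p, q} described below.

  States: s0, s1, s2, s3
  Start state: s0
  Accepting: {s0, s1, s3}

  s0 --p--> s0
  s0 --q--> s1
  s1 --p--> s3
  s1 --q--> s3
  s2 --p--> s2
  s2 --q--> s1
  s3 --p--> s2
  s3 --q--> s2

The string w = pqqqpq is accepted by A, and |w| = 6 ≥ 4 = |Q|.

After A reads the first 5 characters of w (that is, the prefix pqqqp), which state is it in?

s2

Run of A on the first 5 characters of w = p q q q p:
  step 0: s0  (start)
  step 1: s0  (read p: s0→s0)
  step 2: s1  (read q: s0→s1)
  step 3: s3  (read q: s1→s3)
  step 4: s2  (read q: s3→s2)
  step 5: s2  (read p: s2→s2)

After reading 5 characters, A is in state s2.
(This kind of state-tracing is the core of the pumping-lemma construction: with 4 states, pigeonhole forces a repeat within the first 4 steps.)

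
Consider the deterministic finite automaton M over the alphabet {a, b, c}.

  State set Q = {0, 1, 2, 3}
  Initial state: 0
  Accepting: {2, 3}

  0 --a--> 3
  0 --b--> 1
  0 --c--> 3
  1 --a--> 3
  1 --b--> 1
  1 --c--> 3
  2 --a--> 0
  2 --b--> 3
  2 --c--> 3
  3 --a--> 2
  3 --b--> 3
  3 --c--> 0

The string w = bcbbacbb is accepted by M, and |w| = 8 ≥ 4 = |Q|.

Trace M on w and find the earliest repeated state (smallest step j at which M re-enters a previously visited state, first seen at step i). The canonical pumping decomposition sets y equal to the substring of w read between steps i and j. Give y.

b

State sequence: 0 -b-> 1 -c-> 3 -b-> 3 -b-> 3 -a-> 2 -c-> 3 -b-> 3 -b-> 3
First repeat at step 3: 3 was already visited.

So i = 2, j = 3, giving x = w[0:2] = bc, y = w[2:3] = b, z = w[3:8] = bacbb.
Check: |xy| = 3 ≤ 4 and |y| = 1 ≥ 1. Reading y takes M from 3 back to 3, so every xyⁱz is accepted.
Pumping length from the standard proof: p = 4 (the number of states). The repeated state found above gives |xy| = j ≤ 4 and |y| = j − i ≥ 1.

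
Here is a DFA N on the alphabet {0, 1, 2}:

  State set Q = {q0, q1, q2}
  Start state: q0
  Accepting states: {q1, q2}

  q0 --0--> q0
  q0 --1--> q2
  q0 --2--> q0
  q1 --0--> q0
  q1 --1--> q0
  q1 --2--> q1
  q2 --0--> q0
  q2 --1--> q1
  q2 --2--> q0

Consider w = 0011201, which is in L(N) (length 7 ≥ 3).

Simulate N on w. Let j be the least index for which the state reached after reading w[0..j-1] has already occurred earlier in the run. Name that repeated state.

Run of N on w = 0 0 1 1 2 0 1:
  step 0: q0  (start)
  step 1: q0  (read 0: q0→q0)   ← first repeat (q0 seen earlier)
  step 2: q0  (read 0: q0→q0)
  step 3: q2  (read 1: q0→q2)
  step 4: q1  (read 1: q2→q1)
  step 5: q1  (read 2: q1→q1)
  step 6: q0  (read 0: q1→q0)
  step 7: q2  (read 1: q0→q2)

The earliest repeat is at step j = 1: N is in q0, which it already visited at step i = 0.

q0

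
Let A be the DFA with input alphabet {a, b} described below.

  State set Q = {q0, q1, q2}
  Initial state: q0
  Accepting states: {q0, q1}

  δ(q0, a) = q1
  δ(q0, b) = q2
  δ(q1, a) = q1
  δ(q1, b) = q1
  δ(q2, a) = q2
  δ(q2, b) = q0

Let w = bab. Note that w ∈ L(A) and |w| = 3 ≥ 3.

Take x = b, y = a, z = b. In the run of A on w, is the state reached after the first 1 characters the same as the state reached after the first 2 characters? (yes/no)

Run of A on the first 2 characters of w = b a:
  step 0: q0  (start)
  step 1: q2  (read b: q0→q2)
  step 2: q2  (read a: q2→q2)

After x (step 1): q2. After xy (step 2): q2.
They match, so y = a drives A around a cycle from q2 back to itself; pumping y any number of times keeps A in q2 before reading z, and xyⁱz ∈ L(A) for every i ≥ 0.

yes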